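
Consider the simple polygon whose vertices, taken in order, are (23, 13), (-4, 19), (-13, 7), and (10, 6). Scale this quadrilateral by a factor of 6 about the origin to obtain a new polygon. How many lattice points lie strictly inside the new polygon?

By the shoelace formula, twice the signed area is |(23·19 − (-4)·13) + ((-4)·7 − (-13)·19) + ((-13)·6 − 10·7) + (10·13 − 23·6)| = 552, so the area is 276.
Summing gcd(|Δx|,|Δy|) over the edges gives the boundary count: gcd(27,6) + gcd(9,12) + gcd(23,1) + gcd(13,7) = 3+3+1+1 = 8.
Scaling by 6 multiplies the area by 6² = 36 (so the new area is 9936) and multiplies the boundary lattice-point count by 6, giving 48.
By Pick's theorem, the interior count of the dilated polygon is 9936 − 48/2 + 1 = 9913.

9913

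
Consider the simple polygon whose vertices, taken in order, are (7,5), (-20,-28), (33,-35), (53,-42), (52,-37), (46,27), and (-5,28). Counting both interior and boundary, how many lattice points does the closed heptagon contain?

By the shoelace formula, twice the signed area is |(7·(-28) − (-20)·5) + ((-20)·(-35) − 33·(-28)) + (33·(-42) − 53·(-35)) + (53·(-37) − 52·(-42)) + (52·27 − 46·(-37)) + (46·28 − (-5)·27) + ((-5)·5 − 7·28)| = 6528, so the area is 3264.
Summing gcd(|Δx|,|Δy|) over the edges gives the boundary count: gcd(27,33) + gcd(53,7) + gcd(20,7) + gcd(1,5) + gcd(6,64) + gcd(51,1) + gcd(12,23) = 3+1+1+1+2+1+1 = 10.
Pick's theorem gives I = A − B/2 + 1 = 3264 − 10/2 + 1 = 3260, so the closed region contains I + B = 3260 + 10 = 3270 lattice points.

3270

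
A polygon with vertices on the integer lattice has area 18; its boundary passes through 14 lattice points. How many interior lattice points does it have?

12

From Pick's theorem, I = A − B/2 + 1 = 18 − 14/2 + 1 = 12.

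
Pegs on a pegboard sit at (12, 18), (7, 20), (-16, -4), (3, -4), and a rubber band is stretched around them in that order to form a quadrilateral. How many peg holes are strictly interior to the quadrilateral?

By the shoelace formula, twice the signed area is |[12·20 − 7·18] + [7·(-4) − (-16)·20] + [(-16)·(-4) − 3·(-4)] + [3·18 − 12·(-4)]| = 584, so the area is 292.
Along each edge there are gcd(|Δx|,|Δy|)+1 lattice points, so counting each shared vertex once the boundary has gcd(5,2) + gcd(23,24) + gcd(19,0) + gcd(9,22) = 1+1+19+1 = 22.
By Pick's theorem A = I + B/2 − 1, so I = 292 − 22/2 + 1 = 282.

282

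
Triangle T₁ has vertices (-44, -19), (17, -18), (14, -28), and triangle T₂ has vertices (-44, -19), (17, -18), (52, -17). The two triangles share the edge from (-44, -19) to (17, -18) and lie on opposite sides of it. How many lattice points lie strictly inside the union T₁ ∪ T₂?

315

The union is the simple quadrilateral with vertices (-44, -19), (14, -28), (17, -18), (52, -17) in order.
The shoelace formula gives twice the area as |[(-44)·(-28) − 14·(-19)] + [14·(-18) − 17·(-28)] + [17·(-17) − 52·(-18)] + [52·(-19) − (-44)·(-17)]| = 633, so the area is 316.5.
Along each edge there are gcd(|Δx|,|Δy|)+1 lattice points, so counting each shared vertex once the boundary has gcd(58,9) + gcd(3,10) + gcd(35,1) + gcd(96,2) = 1+1+1+2 = 5.
By Pick's theorem I = A − B/2 + 1 = 316.5 − 5/2 + 1 = 315.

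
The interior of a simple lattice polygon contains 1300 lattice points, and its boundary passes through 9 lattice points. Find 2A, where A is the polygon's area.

2607

By Pick's theorem, A = I + B/2 − 1 = 1300 + 9/2 − 1 = 2607/2.
Hence 2A = 2607.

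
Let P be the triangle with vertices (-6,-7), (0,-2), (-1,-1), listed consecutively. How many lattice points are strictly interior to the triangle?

5

The shoelace formula gives twice the area as |((-6)·(-2) − 0·(-7)) + (0·(-1) − (-1)·(-2)) + ((-1)·(-7) − (-6)·(-1))| = 11, so the area is 11/2.
The number of boundary lattice points is Σ gcd(|Δx|,|Δy|) = gcd(6,5) + gcd(1,1) + gcd(5,6) = 1+1+1 = 3.
By Pick's theorem A = I + B/2 − 1, so I = 11/2 − 3/2 + 1 = 5.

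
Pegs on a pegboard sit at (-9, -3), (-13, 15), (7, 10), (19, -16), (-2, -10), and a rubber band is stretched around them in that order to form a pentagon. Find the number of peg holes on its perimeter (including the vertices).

19

Along each edge there are gcd(|Δx|,|Δy|)+1 lattice points, so counting each shared vertex once the boundary has gcd(4,18) + gcd(20,5) + gcd(12,26) + gcd(21,6) + gcd(7,7) = 2+5+2+3+7 = 19.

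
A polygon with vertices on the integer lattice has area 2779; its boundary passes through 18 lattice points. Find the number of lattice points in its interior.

Pick's theorem A = I + B/2 − 1 rearranges to I = A − B/2 + 1 = 2779 − 18/2 + 1 = 2771.

2771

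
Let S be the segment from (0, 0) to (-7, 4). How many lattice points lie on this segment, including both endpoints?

2

The number of lattice points on a segment between lattice points is gcd(|Δx|,|Δy|) + 1 = gcd(7,4) + 1 = 1 + 1 = 2.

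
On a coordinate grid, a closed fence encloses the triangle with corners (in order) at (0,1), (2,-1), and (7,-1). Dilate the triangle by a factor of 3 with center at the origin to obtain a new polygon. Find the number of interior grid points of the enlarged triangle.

The shoelace formula gives twice the area as |(0·(-1) − 2·1) + (2·(-1) − 7·(-1)) + (7·1 − 0·(-1))| = 10, so the area is 5.
The number of boundary lattice points is Σ gcd(|Δx|,|Δy|) = gcd(2,2) + gcd(5,0) + gcd(7,2) = 2+5+1 = 8.
Scaling by 3 multiplies the area by 3² = 9 (so the new area is 45) and multiplies the boundary lattice-point count by 3, giving 24.
By Pick's theorem, the interior count of the dilated polygon is 45 − 24/2 + 1 = 34.

34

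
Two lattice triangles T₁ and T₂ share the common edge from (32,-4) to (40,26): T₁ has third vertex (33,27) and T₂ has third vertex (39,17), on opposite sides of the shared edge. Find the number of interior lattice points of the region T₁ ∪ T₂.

The union is the simple quadrilateral with vertices (32,-4), (33,27), (40,26), (39,17) in order.
Using the shoelace formula, 2A = |[32·27 − 33·(-4)] + [33·26 − 40·27] + [40·17 − 39·26] + [39·(-4) − 32·17]| = 260, so the area is 130.
The number of boundary lattice points is Σ gcd(|Δx|,|Δy|) = gcd(1,31) + gcd(7,1) + gcd(1,9) + gcd(7,21) = 1+1+1+7 = 10.
By Pick's theorem I = A − B/2 + 1 = 130 − 10/2 + 1 = 126.

126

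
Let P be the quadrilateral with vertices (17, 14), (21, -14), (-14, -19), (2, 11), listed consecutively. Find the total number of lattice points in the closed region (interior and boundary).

The shoelace formula gives twice the area as |[17·(-14) − 21·14] + [21·(-19) − (-14)·(-14)] + [(-14)·11 − 2·(-19)] + [2·14 − 17·11]| = 1402, so the area is 701.
The number of boundary lattice points is Σ gcd(|Δx|,|Δy|) = gcd(4,28) + gcd(35,5) + gcd(16,30) + gcd(15,3) = 4+5+2+3 = 14.
Pick's theorem gives I = A − B/2 + 1 = 701 − 14/2 + 1 = 695, so the closed region contains I + B = 695 + 14 = 709 lattice points.

709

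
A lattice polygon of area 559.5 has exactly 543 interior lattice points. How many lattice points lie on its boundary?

35

Pick's theorem gives A = I + B/2 − 1, so B = 2(A − I + 1) = 2(559.5 − 543 + 1) = 35.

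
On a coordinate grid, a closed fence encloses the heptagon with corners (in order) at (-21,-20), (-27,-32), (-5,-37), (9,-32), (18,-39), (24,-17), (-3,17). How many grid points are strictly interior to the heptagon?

1541

By the shoelace formula, twice the signed area is |[(-21)·(-32) − (-27)·(-20)] + [(-27)·(-37) − (-5)·(-32)] + [(-5)·(-32) − 9·(-37)] + [9·(-39) − 18·(-32)] + [18·(-17) − 24·(-39)] + [24·17 − (-3)·(-17)] + [(-3)·(-20) − (-21)·17]| = 3093, so the area is 1546.5.
Summing gcd(|Δx|,|Δy|) over the edges gives the boundary count: gcd(6,12) + gcd(22,5) + gcd(14,5) + gcd(9,7) + gcd(6,22) + gcd(27,34) + gcd(18,37) = 6+1+1+1+2+1+1 = 13.
By Pick's theorem A = I + B/2 − 1, so I = 1546.5 − 13/2 + 1 = 1541.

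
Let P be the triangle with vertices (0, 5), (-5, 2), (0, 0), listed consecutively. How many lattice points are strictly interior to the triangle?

Using the shoelace formula, 2A = |[0·2 − (-5)·5] + [(-5)·0 − 0·2] + [0·5 − 0·0]| = 25, so the area is 25/2.
The number of boundary lattice points is Σ gcd(|Δx|,|Δy|) = gcd(5,3) + gcd(5,2) + gcd(0,5) = 1+1+5 = 7.
By Pick's theorem A = I + B/2 − 1, so I = 25/2 − 7/2 + 1 = 10.

10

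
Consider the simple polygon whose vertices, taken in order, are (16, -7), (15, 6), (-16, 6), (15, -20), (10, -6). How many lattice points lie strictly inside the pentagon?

360

The shoelace formula gives twice the area as |[16·6 − 15·(-7)] + [15·6 − (-16)·6] + [(-16)·(-20) − 15·6] + [15·(-6) − 10·(-20)] + [10·(-7) − 16·(-6)]| = 753, so the area is 376.5.
The number of boundary lattice points is Σ gcd(|Δx|,|Δy|) = gcd(1,13) + gcd(31,0) + gcd(31,26) + gcd(5,14) + gcd(6,1) = 1+31+1+1+1 = 35.
By Pick's theorem A = I + B/2 − 1, so I = 376.5 − 35/2 + 1 = 360.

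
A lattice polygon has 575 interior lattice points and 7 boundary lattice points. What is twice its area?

By Pick's theorem, A = I + B/2 − 1 = 575 + 7/2 − 1 = 1155/2.
Hence 2A = 1155.

1155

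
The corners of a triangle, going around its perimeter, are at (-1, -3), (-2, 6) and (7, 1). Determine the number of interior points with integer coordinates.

Using the shoelace formula, 2A = |((-1)·6 − (-2)·(-3)) + ((-2)·1 − 7·6) + (7·(-3) − (-1)·1)| = 76, so the area is 38.
Along each edge there are gcd(|Δx|,|Δy|)+1 lattice points, so counting each shared vertex once the boundary has gcd(1,9) + gcd(9,5) + gcd(8,4) = 1+1+4 = 6.
By Pick's theorem A = I + B/2 − 1, so I = 38 − 6/2 + 1 = 36.

36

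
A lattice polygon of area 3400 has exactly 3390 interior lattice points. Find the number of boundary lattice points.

Pick's theorem gives A = I + B/2 − 1, so B = 2(A − I + 1) = 2(3400 − 3390 + 1) = 22.

22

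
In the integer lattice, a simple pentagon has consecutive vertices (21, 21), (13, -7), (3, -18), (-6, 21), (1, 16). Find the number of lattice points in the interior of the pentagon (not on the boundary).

The shoelace formula gives twice the area as |(21·(-7) − 13·21) + (13·(-18) − 3·(-7)) + (3·21 − (-6)·(-18)) + ((-6)·16 − 1·21) + (1·21 − 21·16)| = 1110, so the area is 555.
Along each edge there are gcd(|Δx|,|Δy|)+1 lattice points, so counting each shared vertex once the boundary has gcd(8,28) + gcd(10,11) + gcd(9,39) + gcd(7,5) + gcd(20,5) = 4+1+3+1+5 = 14.
Pick's theorem gives I = A − B/2 + 1 = 555 − 14/2 + 1 = 549.

549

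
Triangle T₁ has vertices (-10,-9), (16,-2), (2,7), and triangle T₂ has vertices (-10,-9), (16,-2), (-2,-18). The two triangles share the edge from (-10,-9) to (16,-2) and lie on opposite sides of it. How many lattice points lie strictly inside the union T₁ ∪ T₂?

The union is the simple quadrilateral with vertices (-10,-9), (2,7), (16,-2), (-2,-18) in order.
By the shoelace formula, twice the signed area is |((-10)·7 − 2·(-9)) + (2·(-2) − 16·7) + (16·(-18) − (-2)·(-2)) + ((-2)·(-9) − (-10)·(-18))| = 622, so the area is 311.
Summing gcd(|Δx|,|Δy|) over the edges gives the boundary count: gcd(12,16) + gcd(14,9) + gcd(18,16) + gcd(8,9) = 4+1+2+1 = 8.
By Pick's theorem I = A − B/2 + 1 = 311 − 8/2 + 1 = 308.

308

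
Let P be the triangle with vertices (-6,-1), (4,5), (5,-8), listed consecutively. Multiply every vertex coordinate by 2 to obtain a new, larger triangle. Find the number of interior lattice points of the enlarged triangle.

269

By the shoelace formula, twice the signed area is |[(-6)·5 − 4·(-1)] + [4·(-8) − 5·5] + [5·(-1) − (-6)·(-8)]| = 136, so the area is 68.
The number of boundary lattice points is Σ gcd(|Δx|,|Δy|) = gcd(10,6) + gcd(1,13) + gcd(11,7) = 2+1+1 = 4.
Scaling by 2 multiplies the area by 2² = 4 (so the new area is 272) and multiplies the boundary lattice-point count by 2, giving 8.
By Pick's theorem, the interior count of the dilated polygon is 272 − 8/2 + 1 = 269.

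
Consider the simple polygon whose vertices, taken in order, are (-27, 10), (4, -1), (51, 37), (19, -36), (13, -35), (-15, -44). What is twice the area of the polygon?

4985

By the shoelace formula, twice the signed area is |((-27)·(-1) − 4·10) + (4·37 − 51·(-1)) + (51·(-36) − 19·37) + (19·(-35) − 13·(-36)) + (13·(-44) − (-15)·(-35)) + ((-15)·10 − (-27)·(-44))| = 4985, so the area is 4985/2.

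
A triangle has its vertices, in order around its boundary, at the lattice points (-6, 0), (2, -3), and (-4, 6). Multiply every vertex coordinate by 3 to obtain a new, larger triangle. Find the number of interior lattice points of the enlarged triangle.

235

Using the shoelace formula, 2A = |[(-6)·(-3) − 2·0] + [2·6 − (-4)·(-3)] + [(-4)·0 − (-6)·6]| = 54, so the area is 27.
The number of boundary lattice points is Σ gcd(|Δx|,|Δy|) = gcd(8,3) + gcd(6,9) + gcd(2,6) = 1+3+2 = 6.
Scaling by 3 multiplies the area by 3² = 9 (so the new area is 243) and multiplies the boundary lattice-point count by 3, giving 18.
By Pick's theorem, the interior count of the dilated polygon is 243 − 18/2 + 1 = 235.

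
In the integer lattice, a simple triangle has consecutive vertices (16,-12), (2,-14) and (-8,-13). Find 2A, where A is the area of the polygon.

Using the shoelace formula, 2A = |(16·(-14) − 2·(-12)) + (2·(-13) − (-8)·(-14)) + ((-8)·(-12) − 16·(-13))| = 34, so the area is 17.

34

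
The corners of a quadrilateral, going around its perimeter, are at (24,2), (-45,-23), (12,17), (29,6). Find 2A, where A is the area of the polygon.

1458

By the shoelace formula, twice the signed area is |[24·(-23) − (-45)·2] + [(-45)·17 − 12·(-23)] + [12·6 − 29·17] + [29·2 − 24·6]| = 1458, so the area is 729.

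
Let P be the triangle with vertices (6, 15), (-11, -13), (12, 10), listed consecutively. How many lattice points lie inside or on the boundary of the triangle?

By the shoelace formula, twice the signed area is |(6·(-13) − (-11)·15) + ((-11)·10 − 12·(-13)) + (12·15 − 6·10)| = 253, so the area is 126.5.
Summing gcd(|Δx|,|Δy|) over the edges gives the boundary count: gcd(17,28) + gcd(23,23) + gcd(6,5) = 1+23+1 = 25.
Pick's theorem gives I = A − B/2 + 1 = 126.5 − 25/2 + 1 = 115, so the closed region contains I + B = 115 + 25 = 140 lattice points.

140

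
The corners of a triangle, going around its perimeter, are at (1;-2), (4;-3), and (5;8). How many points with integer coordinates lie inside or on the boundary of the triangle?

20

By the shoelace formula, twice the signed area is |[1·(-3) − 4·(-2)] + [4·8 − 5·(-3)] + [5·(-2) − 1·8]| = 34, so the area is 17.
Along each edge there are gcd(|Δx|,|Δy|)+1 lattice points, so counting each shared vertex once the boundary has gcd(3,1) + gcd(1,11) + gcd(4,10) = 1+1+2 = 4.
Pick's theorem gives I = A − B/2 + 1 = 17 − 4/2 + 1 = 16, so the closed region contains I + B = 16 + 4 = 20 lattice points.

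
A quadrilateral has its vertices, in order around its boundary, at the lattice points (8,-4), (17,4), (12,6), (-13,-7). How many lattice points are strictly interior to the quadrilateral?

126

By the shoelace formula, twice the signed area is |[8·4 − 17·(-4)] + [17·6 − 12·4] + [12·(-7) − (-13)·6] + [(-13)·(-4) − 8·(-7)]| = 256, so the area is 128.
Summing gcd(|Δx|,|Δy|) over the edges gives the boundary count: gcd(9,8) + gcd(5,2) + gcd(25,13) + gcd(21,3) = 1+1+1+3 = 6.
By Pick's theorem A = I + B/2 − 1, so I = 128 − 6/2 + 1 = 126.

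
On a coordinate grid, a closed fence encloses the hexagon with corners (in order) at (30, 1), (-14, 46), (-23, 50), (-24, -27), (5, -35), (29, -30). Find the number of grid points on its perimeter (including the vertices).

Along each edge there are gcd(|Δx|,|Δy|)+1 lattice points, so counting each shared vertex once the boundary has gcd(44,45) + gcd(9,4) + gcd(1,77) + gcd(29,8) + gcd(24,5) + gcd(1,31) = 1+1+1+1+1+1 = 6.

6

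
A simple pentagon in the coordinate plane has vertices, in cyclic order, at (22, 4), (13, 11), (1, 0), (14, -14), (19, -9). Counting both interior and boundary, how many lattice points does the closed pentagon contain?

295

The shoelace formula gives twice the area as |[22·11 − 13·4] + [13·0 − 1·11] + [1·(-14) − 14·0] + [14·(-9) − 19·(-14)] + [19·4 − 22·(-9)]| = 579, so the area is 289.5.
The number of boundary lattice points is Σ gcd(|Δx|,|Δy|) = gcd(9,7) + gcd(12,11) + gcd(13,14) + gcd(5,5) + gcd(3,13) = 1+1+1+5+1 = 9.
Pick's theorem gives I = A − B/2 + 1 = 289.5 − 9/2 + 1 = 286, so the closed region contains I + B = 286 + 9 = 295 lattice points.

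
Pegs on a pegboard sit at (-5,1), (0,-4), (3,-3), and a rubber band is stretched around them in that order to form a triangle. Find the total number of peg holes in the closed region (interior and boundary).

Using the shoelace formula, 2A = |((-5)·(-4) − 0·1) + (0·(-3) − 3·(-4)) + (3·1 − (-5)·(-3))| = 20, so the area is 10.
The number of boundary lattice points is Σ gcd(|Δx|,|Δy|) = gcd(5,5) + gcd(3,1) + gcd(8,4) = 5+1+4 = 10.
Pick's theorem gives I = A − B/2 + 1 = 10 − 10/2 + 1 = 6, so the closed region contains I + B = 6 + 10 = 16 lattice points.

16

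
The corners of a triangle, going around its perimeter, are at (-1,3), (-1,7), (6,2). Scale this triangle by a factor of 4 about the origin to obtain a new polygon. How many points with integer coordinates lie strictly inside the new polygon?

Using the shoelace formula, 2A = |((-1)·7 − (-1)·3) + ((-1)·2 − 6·7) + (6·3 − (-1)·2)| = 28, so the area is 14.
Along each edge there are gcd(|Δx|,|Δy|)+1 lattice points, so counting each shared vertex once the boundary has gcd(0,4) + gcd(7,5) + gcd(7,1) = 4+1+1 = 6.
Scaling by 4 multiplies the area by 4² = 16 (so the new area is 224) and multiplies the boundary lattice-point count by 4, giving 24.
By Pick's theorem, the interior count of the dilated polygon is 224 − 24/2 + 1 = 213.

213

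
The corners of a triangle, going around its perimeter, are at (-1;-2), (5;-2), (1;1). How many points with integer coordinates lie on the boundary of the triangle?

8

Along each edge there are gcd(|Δx|,|Δy|)+1 lattice points, so counting each shared vertex once the boundary has gcd(6,0) + gcd(4,3) + gcd(2,3) = 6+1+1 = 8.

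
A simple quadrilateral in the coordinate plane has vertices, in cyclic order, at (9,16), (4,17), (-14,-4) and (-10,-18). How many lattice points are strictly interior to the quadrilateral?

260

Using the shoelace formula, 2A = |[9·17 − 4·16] + [4·(-4) − (-14)·17] + [(-14)·(-18) − (-10)·(-4)] + [(-10)·16 − 9·(-18)]| = 525, so the area is 525/2.
The number of boundary lattice points is Σ gcd(|Δx|,|Δy|) = gcd(5,1) + gcd(18,21) + gcd(4,14) + gcd(19,34) = 1+3+2+1 = 7.
Pick's theorem gives I = A − B/2 + 1 = 525/2 − 7/2 + 1 = 260.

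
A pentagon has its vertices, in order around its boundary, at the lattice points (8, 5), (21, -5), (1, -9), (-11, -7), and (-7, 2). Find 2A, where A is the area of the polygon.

Using the shoelace formula, 2A = |(8·(-5) − 21·5) + (21·(-9) − 1·(-5)) + (1·(-7) − (-11)·(-9)) + ((-11)·2 − (-7)·(-7)) + ((-7)·5 − 8·2)| = 557, so the area is 278.5.

557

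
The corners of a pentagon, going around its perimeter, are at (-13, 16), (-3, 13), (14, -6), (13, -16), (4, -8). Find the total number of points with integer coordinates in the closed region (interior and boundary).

259

Using the shoelace formula, 2A = |[(-13)·13 − (-3)·16] + [(-3)·(-6) − 14·13] + [14·(-16) − 13·(-6)] + [13·(-8) − 4·(-16)] + [4·16 − (-13)·(-8)]| = 511, so the area is 255.5.
Summing gcd(|Δx|,|Δy|) over the edges gives the boundary count: gcd(10,3) + gcd(17,19) + gcd(1,10) + gcd(9,8) + gcd(17,24) = 1+1+1+1+1 = 5.
Pick's theorem gives I = A − B/2 + 1 = 255.5 − 5/2 + 1 = 254, so the closed region contains I + B = 254 + 5 = 259 lattice points.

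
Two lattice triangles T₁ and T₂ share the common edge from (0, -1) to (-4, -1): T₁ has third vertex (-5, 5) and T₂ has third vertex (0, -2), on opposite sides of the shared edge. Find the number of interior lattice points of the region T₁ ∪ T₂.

The union is the simple quadrilateral with vertices (0, -1), (-5, 5), (-4, -1), (0, -2) in order.
The shoelace formula gives twice the area as |[0·5 − (-5)·(-1)] + [(-5)·(-1) − (-4)·5] + [(-4)·(-2) − 0·(-1)] + [0·(-1) − 0·(-2)]| = 28, so the area is 14.
The number of boundary lattice points is Σ gcd(|Δx|,|Δy|) = gcd(5,6) + gcd(1,6) + gcd(4,1) + gcd(0,1) = 1+1+1+1 = 4.
By Pick's theorem I = A − B/2 + 1 = 14 − 4/2 + 1 = 13.

13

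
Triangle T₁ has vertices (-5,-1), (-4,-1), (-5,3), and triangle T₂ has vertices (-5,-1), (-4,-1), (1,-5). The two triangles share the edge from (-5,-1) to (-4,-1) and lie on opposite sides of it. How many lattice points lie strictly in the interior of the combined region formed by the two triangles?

1

The union is the simple quadrilateral with vertices (-5,-1), (-5,3), (-4,-1), (1,-5) in order.
By the shoelace formula, twice the signed area is |((-5)·3 − (-5)·(-1)) + ((-5)·(-1) − (-4)·3) + ((-4)·(-5) − 1·(-1)) + (1·(-1) − (-5)·(-5))| = 8, so the area is 4.
The number of boundary lattice points is Σ gcd(|Δx|,|Δy|) = gcd(0,4) + gcd(1,4) + gcd(5,4) + gcd(6,4) = 4+1+1+2 = 8.
By Pick's theorem I = A − B/2 + 1 = 4 − 8/2 + 1 = 1.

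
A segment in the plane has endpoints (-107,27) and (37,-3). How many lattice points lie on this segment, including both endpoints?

The number of lattice points on a segment between lattice points is gcd(|Δx|,|Δy|) + 1 = gcd(144,30) + 1 = 6 + 1 = 7.

7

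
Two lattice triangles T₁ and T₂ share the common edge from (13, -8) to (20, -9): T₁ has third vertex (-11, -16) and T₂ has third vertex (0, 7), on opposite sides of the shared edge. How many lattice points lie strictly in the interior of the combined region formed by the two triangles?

The union is the simple quadrilateral with vertices (13, -8), (-11, -16), (20, -9), (0, 7) in order.
The shoelace formula gives twice the area as |[13·(-16) − (-11)·(-8)] + [(-11)·(-9) − 20·(-16)] + [20·7 − 0·(-9)] + [0·(-8) − 13·7]| = 172, so the area is 86.
The number of boundary lattice points is Σ gcd(|Δx|,|Δy|) = gcd(24,8) + gcd(31,7) + gcd(20,16) + gcd(13,15) = 8+1+4+1 = 14.
By Pick's theorem I = A − B/2 + 1 = 86 − 14/2 + 1 = 80.

80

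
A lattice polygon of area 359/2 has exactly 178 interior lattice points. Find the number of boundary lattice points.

Pick's theorem gives A = I + B/2 − 1, so B = 2(A − I + 1) = 2(359/2 − 178 + 1) = 5.

5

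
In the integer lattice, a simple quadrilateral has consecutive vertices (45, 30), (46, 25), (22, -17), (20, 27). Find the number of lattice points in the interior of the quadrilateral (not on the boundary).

The shoelace formula gives twice the area as |(45·25 − 46·30) + (46·(-17) − 22·25) + (22·27 − 20·(-17)) + (20·30 − 45·27)| = 1268, so the area is 634.
Along each edge there are gcd(|Δx|,|Δy|)+1 lattice points, so counting each shared vertex once the boundary has gcd(1,5) + gcd(24,42) + gcd(2,44) + gcd(25,3) = 1+6+2+1 = 10.
Pick's theorem gives I = A − B/2 + 1 = 634 − 10/2 + 1 = 630.

630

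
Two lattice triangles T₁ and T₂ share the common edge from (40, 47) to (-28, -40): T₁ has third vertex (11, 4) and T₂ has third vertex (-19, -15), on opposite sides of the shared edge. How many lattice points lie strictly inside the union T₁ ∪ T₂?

658

The union is the simple quadrilateral with vertices (40, 47), (11, 4), (-28, -40), (-19, -15) in order.
By the shoelace formula, twice the signed area is |[40·4 − 11·47] + [11·(-40) − (-28)·4] + [(-28)·(-15) − (-19)·(-40)] + [(-19)·47 − 40·(-15)]| = 1318, so the area is 659.
The number of boundary lattice points is Σ gcd(|Δx|,|Δy|) = gcd(29,43) + gcd(39,44) + gcd(9,25) + gcd(59,62) = 1+1+1+1 = 4.
By Pick's theorem I = A − B/2 + 1 = 659 − 4/2 + 1 = 658.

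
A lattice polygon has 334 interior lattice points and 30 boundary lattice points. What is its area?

348

By Pick's theorem, A = I + B/2 − 1 = 334 + 30/2 − 1 = 348.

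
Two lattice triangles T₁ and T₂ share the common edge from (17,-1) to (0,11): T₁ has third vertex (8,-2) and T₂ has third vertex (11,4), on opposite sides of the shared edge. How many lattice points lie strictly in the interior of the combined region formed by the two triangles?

The union is the simple quadrilateral with vertices (17,-1), (8,-2), (0,11), (11,4) in order.
By the shoelace formula, twice the signed area is |[17·(-2) − 8·(-1)] + [8·11 − 0·(-2)] + [0·4 − 11·11] + [11·(-1) − 17·4]| = 138, so the area is 69.
The number of boundary lattice points is Σ gcd(|Δx|,|Δy|) = gcd(9,1) + gcd(8,13) + gcd(11,7) + gcd(6,5) = 1+1+1+1 = 4.
By Pick's theorem I = A − B/2 + 1 = 69 − 4/2 + 1 = 68.

68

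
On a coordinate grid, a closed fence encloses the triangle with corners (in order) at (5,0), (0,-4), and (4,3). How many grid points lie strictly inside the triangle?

9

The shoelace formula gives twice the area as |(5·(-4) − 0·0) + (0·3 − 4·(-4)) + (4·0 − 5·3)| = 19, so the area is 19/2.
Along each edge there are gcd(|Δx|,|Δy|)+1 lattice points, so counting each shared vertex once the boundary has gcd(5,4) + gcd(4,7) + gcd(1,3) = 1+1+1 = 3.
Pick's theorem gives I = A − B/2 + 1 = 19/2 − 3/2 + 1 = 9.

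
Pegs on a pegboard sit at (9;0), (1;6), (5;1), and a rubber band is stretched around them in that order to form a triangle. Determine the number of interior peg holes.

Using the shoelace formula, 2A = |(9·6 − 1·0) + (1·1 − 5·6) + (5·0 − 9·1)| = 16, so the area is 8.
The number of boundary lattice points is Σ gcd(|Δx|,|Δy|) = gcd(8,6) + gcd(4,5) + gcd(4,1) = 2+1+1 = 4.
By Pick's theorem A = I + B/2 − 1, so I = 8 − 4/2 + 1 = 7.

7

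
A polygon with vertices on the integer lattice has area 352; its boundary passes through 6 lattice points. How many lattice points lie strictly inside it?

From Pick's theorem, I = A − B/2 + 1 = 352 − 6/2 + 1 = 350.

350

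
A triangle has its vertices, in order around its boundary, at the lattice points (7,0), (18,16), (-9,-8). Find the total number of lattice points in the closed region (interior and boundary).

91

The shoelace formula gives twice the area as |[7·16 − 18·0] + [18·(-8) − (-9)·16] + [(-9)·0 − 7·(-8)]| = 168, so the area is 84.
Along each edge there are gcd(|Δx|,|Δy|)+1 lattice points, so counting each shared vertex once the boundary has gcd(11,16) + gcd(27,24) + gcd(16,8) = 1+3+8 = 12.
Pick's theorem gives I = A − B/2 + 1 = 84 − 12/2 + 1 = 79, so the closed region contains I + B = 79 + 12 = 91 lattice points.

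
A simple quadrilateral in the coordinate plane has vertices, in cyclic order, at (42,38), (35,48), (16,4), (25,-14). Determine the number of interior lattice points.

The shoelace formula gives twice the area as |(42·48 − 35·38) + (35·4 − 16·48) + (16·(-14) − 25·4) + (25·38 − 42·(-14))| = 1272, so the area is 636.
Summing gcd(|Δx|,|Δy|) over the edges gives the boundary count: gcd(7,10) + gcd(19,44) + gcd(9,18) + gcd(17,52) = 1+1+9+1 = 12.
By Pick's theorem A = I + B/2 − 1, so I = 636 − 12/2 + 1 = 631.

631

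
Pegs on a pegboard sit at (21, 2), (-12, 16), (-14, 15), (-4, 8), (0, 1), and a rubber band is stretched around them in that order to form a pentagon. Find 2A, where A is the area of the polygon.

327

Using the shoelace formula, 2A = |(21·16 − (-12)·2) + ((-12)·15 − (-14)·16) + ((-14)·8 − (-4)·15) + ((-4)·1 − 0·8) + (0·2 − 21·1)| = 327, so the area is 327/2.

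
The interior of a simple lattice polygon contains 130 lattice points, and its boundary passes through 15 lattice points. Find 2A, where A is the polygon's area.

273

Pick's theorem states A = I + B/2 − 1, so A = 130 + 15/2 − 1 = 273/2.
Hence 2A = 273.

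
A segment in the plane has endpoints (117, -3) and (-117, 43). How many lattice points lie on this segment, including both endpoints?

3

The number of lattice points on a segment between lattice points is gcd(|Δx|,|Δy|) + 1 = gcd(234,46) + 1 = 2 + 1 = 3.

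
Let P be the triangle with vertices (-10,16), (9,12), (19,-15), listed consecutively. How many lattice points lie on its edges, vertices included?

The number of boundary lattice points is Σ gcd(|Δx|,|Δy|) = gcd(19,4) + gcd(10,27) + gcd(29,31) = 1+1+1 = 3.

3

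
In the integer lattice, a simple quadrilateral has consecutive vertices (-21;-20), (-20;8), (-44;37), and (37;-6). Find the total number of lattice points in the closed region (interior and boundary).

1467

The shoelace formula gives twice the area as |[(-21)·8 − (-20)·(-20)] + [(-20)·37 − (-44)·8] + [(-44)·(-6) − 37·37] + [37·(-20) − (-21)·(-6)]| = 2927, so the area is 2927/2.
Summing gcd(|Δx|,|Δy|) over the edges gives the boundary count: gcd(1,28) + gcd(24,29) + gcd(81,43) + gcd(58,14) = 1+1+1+2 = 5.
Pick's theorem gives I = A − B/2 + 1 = 2927/2 − 5/2 + 1 = 1462, so the closed region contains I + B = 1462 + 5 = 1467 lattice points.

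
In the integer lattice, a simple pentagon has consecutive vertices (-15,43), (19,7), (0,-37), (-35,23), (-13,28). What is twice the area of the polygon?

3740

By the shoelace formula, twice the signed area is |((-15)·7 − 19·43) + (19·(-37) − 0·7) + (0·23 − (-35)·(-37)) + ((-35)·28 − (-13)·23) + ((-13)·43 − (-15)·28)| = 3740, so the area is 1870.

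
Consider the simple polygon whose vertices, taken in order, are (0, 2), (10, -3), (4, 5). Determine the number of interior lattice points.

22

By the shoelace formula, twice the signed area is |(0·(-3) − 10·2) + (10·5 − 4·(-3)) + (4·2 − 0·5)| = 50, so the area is 25.
Along each edge there are gcd(|Δx|,|Δy|)+1 lattice points, so counting each shared vertex once the boundary has gcd(10,5) + gcd(6,8) + gcd(4,3) = 5+2+1 = 8.
By Pick's theorem A = I + B/2 − 1, so I = 25 − 8/2 + 1 = 22.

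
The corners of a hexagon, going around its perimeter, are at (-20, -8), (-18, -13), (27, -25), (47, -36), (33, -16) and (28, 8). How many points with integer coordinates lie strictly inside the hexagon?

1091

By the shoelace formula, twice the signed area is |[(-20)·(-13) − (-18)·(-8)] + [(-18)·(-25) − 27·(-13)] + [27·(-36) − 47·(-25)] + [47·(-16) − 33·(-36)] + [33·8 − 28·(-16)] + [28·(-8) − (-20)·8]| = 2204, so the area is 1102.
The number of boundary lattice points is Σ gcd(|Δx|,|Δy|) = gcd(2,5) + gcd(45,12) + gcd(20,11) + gcd(14,20) + gcd(5,24) + gcd(48,16) = 1+3+1+2+1+16 = 24.
Pick's theorem gives I = A − B/2 + 1 = 1102 − 24/2 + 1 = 1091.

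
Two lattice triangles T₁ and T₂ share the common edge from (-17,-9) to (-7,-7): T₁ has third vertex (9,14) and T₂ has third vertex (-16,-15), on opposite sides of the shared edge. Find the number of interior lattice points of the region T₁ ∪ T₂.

The union is the simple quadrilateral with vertices (-17,-9), (9,14), (-7,-7), (-16,-15) in order.
Using the shoelace formula, 2A = |[(-17)·14 − 9·(-9)] + [9·(-7) − (-7)·14] + [(-7)·(-15) − (-16)·(-7)] + [(-16)·(-9) − (-17)·(-15)]| = 240, so the area is 120.
Along each edge there are gcd(|Δx|,|Δy|)+1 lattice points, so counting each shared vertex once the boundary has gcd(26,23) + gcd(16,21) + gcd(9,8) + gcd(1,6) = 1+1+1+1 = 4.
By Pick's theorem I = A − B/2 + 1 = 120 − 4/2 + 1 = 119.

119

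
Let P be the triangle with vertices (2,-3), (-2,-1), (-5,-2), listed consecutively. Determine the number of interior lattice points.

4

The shoelace formula gives twice the area as |[2·(-1) − (-2)·(-3)] + [(-2)·(-2) − (-5)·(-1)] + [(-5)·(-3) − 2·(-2)]| = 10, so the area is 5.
Along each edge there are gcd(|Δx|,|Δy|)+1 lattice points, so counting each shared vertex once the boundary has gcd(4,2) + gcd(3,1) + gcd(7,1) = 2+1+1 = 4.
Pick's theorem gives I = A − B/2 + 1 = 5 − 4/2 + 1 = 4.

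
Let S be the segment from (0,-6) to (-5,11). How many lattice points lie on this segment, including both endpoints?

The number of lattice points on a segment between lattice points is gcd(|Δx|,|Δy|) + 1 = gcd(5,17) + 1 = 1 + 1 = 2.

2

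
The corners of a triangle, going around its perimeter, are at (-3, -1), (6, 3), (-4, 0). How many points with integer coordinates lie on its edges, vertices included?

Along each edge there are gcd(|Δx|,|Δy|)+1 lattice points, so counting each shared vertex once the boundary has gcd(9,4) + gcd(10,3) + gcd(1,1) = 1+1+1 = 3.

3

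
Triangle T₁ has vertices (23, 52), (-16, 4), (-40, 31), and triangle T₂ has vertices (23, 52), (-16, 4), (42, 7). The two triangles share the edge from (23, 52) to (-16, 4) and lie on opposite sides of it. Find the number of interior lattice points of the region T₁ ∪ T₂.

2424

The union is the simple quadrilateral with vertices (23, 52), (-40, 31), (-16, 4), (42, 7) in order.
Using the shoelace formula, 2A = |[23·31 − (-40)·52] + [(-40)·4 − (-16)·31] + [(-16)·7 − 42·4] + [42·52 − 23·7]| = 4872, so the area is 2436.
Summing gcd(|Δx|,|Δy|) over the edges gives the boundary count: gcd(63,21) + gcd(24,27) + gcd(58,3) + gcd(19,45) = 21+3+1+1 = 26.
By Pick's theorem I = A − B/2 + 1 = 2436 − 26/2 + 1 = 2424.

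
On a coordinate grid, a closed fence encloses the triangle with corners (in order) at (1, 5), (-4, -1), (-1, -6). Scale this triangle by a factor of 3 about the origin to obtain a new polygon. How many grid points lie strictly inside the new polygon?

The shoelace formula gives twice the area as |(1·(-1) − (-4)·5) + ((-4)·(-6) − (-1)·(-1)) + ((-1)·5 − 1·(-6))| = 43, so the area is 21.5.
Along each edge there are gcd(|Δx|,|Δy|)+1 lattice points, so counting each shared vertex once the boundary has gcd(5,6) + gcd(3,5) + gcd(2,11) = 1+1+1 = 3.
Scaling by 3 multiplies the area by 3² = 9 (so the new area is 387/2) and multiplies the boundary lattice-point count by 3, giving 9.
By Pick's theorem, the interior count of the dilated polygon is 387/2 − 9/2 + 1 = 190.

190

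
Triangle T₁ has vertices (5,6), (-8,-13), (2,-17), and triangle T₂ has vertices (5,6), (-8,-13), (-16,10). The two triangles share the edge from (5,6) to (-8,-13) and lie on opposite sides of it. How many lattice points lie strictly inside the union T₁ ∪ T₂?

The union is the simple quadrilateral with vertices (5,6), (2,-17), (-8,-13), (-16,10) in order.
The shoelace formula gives twice the area as |(5·(-17) − 2·6) + (2·(-13) − (-8)·(-17)) + ((-8)·10 − (-16)·(-13)) + ((-16)·6 − 5·10)| = 693, so the area is 693/2.
The number of boundary lattice points is Σ gcd(|Δx|,|Δy|) = gcd(3,23) + gcd(10,4) + gcd(8,23) + gcd(21,4) = 1+2+1+1 = 5.
By Pick's theorem I = A − B/2 + 1 = 693/2 − 5/2 + 1 = 345.

345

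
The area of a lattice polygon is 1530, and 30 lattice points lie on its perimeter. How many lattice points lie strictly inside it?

From Pick's theorem, I = A − B/2 + 1 = 1530 − 30/2 + 1 = 1516.

1516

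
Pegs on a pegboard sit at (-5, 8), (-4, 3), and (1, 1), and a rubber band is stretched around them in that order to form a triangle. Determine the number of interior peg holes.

11

By the shoelace formula, twice the signed area is |((-5)·3 − (-4)·8) + ((-4)·1 − 1·3) + (1·8 − (-5)·1)| = 23, so the area is 11.5.
The number of boundary lattice points is Σ gcd(|Δx|,|Δy|) = gcd(1,5) + gcd(5,2) + gcd(6,7) = 1+1+1 = 3.
Pick's theorem gives I = A − B/2 + 1 = 11.5 − 3/2 + 1 = 11.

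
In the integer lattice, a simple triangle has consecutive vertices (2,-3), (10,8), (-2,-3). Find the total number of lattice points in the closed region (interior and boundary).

26

The shoelace formula gives twice the area as |[2·8 − 10·(-3)] + [10·(-3) − (-2)·8] + [(-2)·(-3) − 2·(-3)]| = 44, so the area is 22.
Summing gcd(|Δx|,|Δy|) over the edges gives the boundary count: gcd(8,11) + gcd(12,11) + gcd(4,0) = 1+1+4 = 6.
Pick's theorem gives I = A − B/2 + 1 = 22 − 6/2 + 1 = 20, so the closed region contains I + B = 20 + 6 = 26 lattice points.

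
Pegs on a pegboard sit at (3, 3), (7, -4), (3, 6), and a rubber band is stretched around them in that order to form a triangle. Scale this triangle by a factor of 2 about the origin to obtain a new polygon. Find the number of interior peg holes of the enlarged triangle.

19

Using the shoelace formula, 2A = |(3·(-4) − 7·3) + (7·6 − 3·(-4)) + (3·3 − 3·6)| = 12, so the area is 6.
Summing gcd(|Δx|,|Δy|) over the edges gives the boundary count: gcd(4,7) + gcd(4,10) + gcd(0,3) = 1+2+3 = 6.
Scaling by 2 multiplies the area by 2² = 4 (so the new area is 24) and multiplies the boundary lattice-point count by 2, giving 12.
By Pick's theorem, the interior count of the dilated polygon is 24 − 12/2 + 1 = 19.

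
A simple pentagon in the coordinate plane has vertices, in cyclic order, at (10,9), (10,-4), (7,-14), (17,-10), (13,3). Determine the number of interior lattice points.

Using the shoelace formula, 2A = |(10·(-4) − 10·9) + (10·(-14) − 7·(-4)) + (7·(-10) − 17·(-14)) + (17·3 − 13·(-10)) + (13·9 − 10·3)| = 194, so the area is 97.
Along each edge there are gcd(|Δx|,|Δy|)+1 lattice points, so counting each shared vertex once the boundary has gcd(0,13) + gcd(3,10) + gcd(10,4) + gcd(4,13) + gcd(3,6) = 13+1+2+1+3 = 20.
By Pick's theorem A = I + B/2 − 1, so I = 97 − 20/2 + 1 = 88.

88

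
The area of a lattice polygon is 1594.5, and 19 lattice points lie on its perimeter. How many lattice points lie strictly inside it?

1586

Pick's theorem A = I + B/2 − 1 rearranges to I = A − B/2 + 1 = 1594.5 − 19/2 + 1 = 1586.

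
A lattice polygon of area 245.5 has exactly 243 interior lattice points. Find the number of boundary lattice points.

Pick's theorem gives A = I + B/2 − 1, so B = 2(A − I + 1) = 2(245.5 − 243 + 1) = 7.

7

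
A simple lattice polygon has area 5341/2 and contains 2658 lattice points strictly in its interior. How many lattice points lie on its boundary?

27

Pick's theorem gives A = I + B/2 − 1, so B = 2(A − I + 1) = 2(5341/2 − 2658 + 1) = 27.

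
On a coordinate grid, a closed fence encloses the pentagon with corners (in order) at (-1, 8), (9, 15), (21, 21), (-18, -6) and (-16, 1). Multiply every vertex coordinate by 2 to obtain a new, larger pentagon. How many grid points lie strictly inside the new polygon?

The shoelace formula gives twice the area as |((-1)·15 − 9·8) + (9·21 − 21·15) + (21·(-6) − (-18)·21) + ((-18)·1 − (-16)·(-6)) + ((-16)·8 − (-1)·1)| = 202, so the area is 101.
Along each edge there are gcd(|Δx|,|Δy|)+1 lattice points, so counting each shared vertex once the boundary has gcd(10,7) + gcd(12,6) + gcd(39,27) + gcd(2,7) + gcd(15,7) = 1+6+3+1+1 = 12.
Scaling by 2 multiplies the area by 2² = 4 (so the new area is 404) and multiplies the boundary lattice-point count by 2, giving 24.
By Pick's theorem, the interior count of the dilated polygon is 404 − 24/2 + 1 = 393.

393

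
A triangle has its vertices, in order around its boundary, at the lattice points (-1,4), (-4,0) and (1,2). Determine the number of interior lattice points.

6

By the shoelace formula, twice the signed area is |((-1)·0 − (-4)·4) + ((-4)·2 − 1·0) + (1·4 − (-1)·2)| = 14, so the area is 7.
Summing gcd(|Δx|,|Δy|) over the edges gives the boundary count: gcd(3,4) + gcd(5,2) + gcd(2,2) = 1+1+2 = 4.
By Pick's theorem A = I + B/2 − 1, so I = 7 − 4/2 + 1 = 6.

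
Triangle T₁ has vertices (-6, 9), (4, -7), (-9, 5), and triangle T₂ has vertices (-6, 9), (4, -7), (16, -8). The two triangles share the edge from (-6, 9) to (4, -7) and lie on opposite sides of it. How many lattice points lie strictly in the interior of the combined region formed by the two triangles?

The union is the simple quadrilateral with vertices (-6, 9), (-9, 5), (4, -7), (16, -8) in order.
The shoelace formula gives twice the area as |((-6)·5 − (-9)·9) + ((-9)·(-7) − 4·5) + (4·(-8) − 16·(-7)) + (16·9 − (-6)·(-8))| = 270, so the area is 135.
Summing gcd(|Δx|,|Δy|) over the edges gives the boundary count: gcd(3,4) + gcd(13,12) + gcd(12,1) + gcd(22,17) = 1+1+1+1 = 4.
By Pick's theorem I = A − B/2 + 1 = 135 − 4/2 + 1 = 134.

134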